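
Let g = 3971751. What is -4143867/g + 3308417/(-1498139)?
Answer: -921347490080/283344527209 ≈ -3.2517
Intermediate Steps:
-4143867/g + 3308417/(-1498139) = -4143867/3971751 + 3308417/(-1498139) = -4143867*1/3971751 + 3308417*(-1/1498139) = -197327/189131 - 3308417/1498139 = -921347490080/283344527209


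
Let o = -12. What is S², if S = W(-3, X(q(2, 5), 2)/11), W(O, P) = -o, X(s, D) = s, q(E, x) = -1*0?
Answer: 144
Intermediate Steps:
q(E, x) = 0
W(O, P) = 12 (W(O, P) = -1*(-12) = 12)
S = 12
S² = 12² = 144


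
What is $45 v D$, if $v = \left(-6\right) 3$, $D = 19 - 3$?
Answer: $-12960$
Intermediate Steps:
$D = 16$
$v = -18$
$45 v D = 45 \left(-18\right) 16 = \left(-810\right) 16 = -12960$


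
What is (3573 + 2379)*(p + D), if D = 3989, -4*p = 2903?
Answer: 19422864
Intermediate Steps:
p = -2903/4 (p = -¼*2903 = -2903/4 ≈ -725.75)
(3573 + 2379)*(p + D) = (3573 + 2379)*(-2903/4 + 3989) = 5952*(13053/4) = 19422864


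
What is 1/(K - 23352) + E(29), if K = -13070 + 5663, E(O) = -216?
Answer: -6643945/30759 ≈ -216.00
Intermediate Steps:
K = -7407
1/(K - 23352) + E(29) = 1/(-7407 - 23352) - 216 = 1/(-30759) - 216 = -1/30759 - 216 = -6643945/30759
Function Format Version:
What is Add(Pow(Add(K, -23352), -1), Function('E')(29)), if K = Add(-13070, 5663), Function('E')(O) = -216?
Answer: Rational(-6643945, 30759) ≈ -216.00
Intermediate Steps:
K = -7407
Add(Pow(Add(K, -23352), -1), Function('E')(29)) = Add(Pow(Add(-7407, -23352), -1), -216) = Add(Pow(-30759, -1), -216) = Add(Rational(-1, 30759), -216) = Rational(-6643945, 30759)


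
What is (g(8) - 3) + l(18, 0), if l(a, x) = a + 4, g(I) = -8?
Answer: 11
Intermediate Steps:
l(a, x) = 4 + a
(g(8) - 3) + l(18, 0) = (-8 - 3) + (4 + 18) = -11 + 22 = 11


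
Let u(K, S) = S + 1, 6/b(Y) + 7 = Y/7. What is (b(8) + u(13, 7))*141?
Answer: 40326/41 ≈ 983.56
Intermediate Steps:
b(Y) = 6/(-7 + Y/7)
u(K, S) = 1 + S
(b(8) + u(13, 7))*141 = (42/(-49 + 8) + (1 + 7))*141 = (42/(-41) + 8)*141 = (42*(-1/41) + 8)*141 = (-42/41 + 8)*141 = (286/41)*141 = 40326/41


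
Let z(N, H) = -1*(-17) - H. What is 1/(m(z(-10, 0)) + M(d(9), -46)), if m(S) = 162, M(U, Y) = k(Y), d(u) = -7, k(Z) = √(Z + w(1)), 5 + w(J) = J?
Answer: 81/13147 - 5*I*√2/26294 ≈ 0.0061611 - 0.00026892*I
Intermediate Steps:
w(J) = -5 + J
z(N, H) = 17 - H
k(Z) = √(-4 + Z) (k(Z) = √(Z + (-5 + 1)) = √(Z - 4) = √(-4 + Z))
M(U, Y) = √(-4 + Y)
1/(m(z(-10, 0)) + M(d(9), -46)) = 1/(162 + √(-4 - 46)) = 1/(162 + √(-50)) = 1/(162 + 5*I*√2)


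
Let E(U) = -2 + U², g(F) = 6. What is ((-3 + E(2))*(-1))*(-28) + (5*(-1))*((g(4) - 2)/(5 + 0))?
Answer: -32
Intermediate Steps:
((-3 + E(2))*(-1))*(-28) + (5*(-1))*((g(4) - 2)/(5 + 0)) = ((-3 + (-2 + 2²))*(-1))*(-28) + (5*(-1))*((6 - 2)/(5 + 0)) = ((-3 + (-2 + 4))*(-1))*(-28) - 20/5 = ((-3 + 2)*(-1))*(-28) - 20/5 = -1*(-1)*(-28) - 5*⅘ = 1*(-28) - 4 = -28 - 4 = -32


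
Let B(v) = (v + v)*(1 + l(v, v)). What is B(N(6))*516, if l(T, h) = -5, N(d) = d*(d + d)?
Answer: -297216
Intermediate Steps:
N(d) = 2*d**2 (N(d) = d*(2*d) = 2*d**2)
B(v) = -8*v (B(v) = (v + v)*(1 - 5) = (2*v)*(-4) = -8*v)
B(N(6))*516 = -16*6**2*516 = -16*36*516 = -8*72*516 = -576*516 = -297216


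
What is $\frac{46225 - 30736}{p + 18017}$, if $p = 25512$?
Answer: $\frac{15489}{43529} \approx 0.35583$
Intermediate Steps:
$\frac{46225 - 30736}{p + 18017} = \frac{46225 - 30736}{25512 + 18017} = \frac{15489}{43529}$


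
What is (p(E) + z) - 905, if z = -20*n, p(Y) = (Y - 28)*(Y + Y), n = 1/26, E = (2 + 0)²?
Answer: -14271/13 ≈ -1097.8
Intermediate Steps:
E = 4 (E = 2² = 4)
n = 1/26 ≈ 0.038462
p(Y) = 2*Y*(-28 + Y) (p(Y) = (-28 + Y)*(2*Y) = 2*Y*(-28 + Y))
z = -10/13 (z = -20*1/26 = -10/13 ≈ -0.76923)
(p(E) + z) - 905 = (2*4*(-28 + 4) - 10/13) - 905 = (2*4*(-24) - 10/13) - 905 = (-192 - 10/13) - 905 = -2506/13 - 905 = -14271/13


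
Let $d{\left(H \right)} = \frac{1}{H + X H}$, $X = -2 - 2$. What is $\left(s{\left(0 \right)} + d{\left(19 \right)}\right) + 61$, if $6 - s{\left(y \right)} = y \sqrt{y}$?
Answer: $\frac{3818}{57} \approx 66.982$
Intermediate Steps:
$s{\left(y \right)} = 6 - y^{\frac{3}{2}}$ ($s{\left(y \right)} = 6 - y \sqrt{y} = 6 - y^{\frac{3}{2}}$)
$X = -4$
$d{\left(H \right)} = - \frac{1}{3 H}$ ($d{\left(H \right)} = \frac{1}{H - 4 H} = \frac{1}{\left(-3\right) H} = - \frac{1}{3 H}$)
$\left(s{\left(0 \right)} + d{\left(19 \right)}\right) + 61 = \left(\left(6 - 0^{\frac{3}{2}}\right) - \frac{1}{3 \cdot 19}\right) + 61 = \left(\left(6 - 0\right) - \frac{1}{57}\right) + 61 = \left(\left(6 + 0\right) - \frac{1}{57}\right) + 61 = \left(6 - \frac{1}{57}\right) + 61 = \frac{341}{57} + 61 = \frac{3818}{57}$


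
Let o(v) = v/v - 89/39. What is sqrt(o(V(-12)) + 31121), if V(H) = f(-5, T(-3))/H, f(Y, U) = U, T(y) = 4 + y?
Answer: sqrt(47333091)/39 ≈ 176.41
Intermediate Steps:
V(H) = 1/H (V(H) = (4 - 3)/H = 1/H)
o(v) = -50/39 (o(v) = 1 - 89*1/39 = 1 - 89/39 = -50/39)
sqrt(o(V(-12)) + 31121) = sqrt(-50/39 + 31121) = sqrt(1213669/39) = sqrt(47333091)/39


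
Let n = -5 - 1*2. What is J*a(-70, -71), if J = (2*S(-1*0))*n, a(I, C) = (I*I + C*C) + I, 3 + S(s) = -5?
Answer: 1105552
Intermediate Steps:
n = -7 (n = -5 - 2 = -7)
S(s) = -8 (S(s) = -3 - 5 = -8)
a(I, C) = I + C² + I² (a(I, C) = (I² + C²) + I = (C² + I²) + I = I + C² + I²)
J = 112 (J = (2*(-8))*(-7) = -16*(-7) = 112)
J*a(-70, -71) = 112*(-70 + (-71)² + (-70)²) = 112*(-70 + 5041 + 4900) = 112*9871 = 1105552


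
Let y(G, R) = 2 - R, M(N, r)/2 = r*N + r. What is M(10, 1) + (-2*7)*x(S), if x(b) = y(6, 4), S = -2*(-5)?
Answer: 50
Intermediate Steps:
M(N, r) = 2*r + 2*N*r (M(N, r) = 2*(r*N + r) = 2*(N*r + r) = 2*(r + N*r) = 2*r + 2*N*r)
S = 10
x(b) = -2 (x(b) = 2 - 1*4 = 2 - 4 = -2)
M(10, 1) + (-2*7)*x(S) = 2*1*(1 + 10) - 2*7*(-2) = 2*1*11 - 14*(-2) = 22 + 28 = 50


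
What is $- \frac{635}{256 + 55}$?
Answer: $- \frac{635}{311} \approx -2.0418$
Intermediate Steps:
$- \frac{635}{256 + 55} = - \frac{635}{311}$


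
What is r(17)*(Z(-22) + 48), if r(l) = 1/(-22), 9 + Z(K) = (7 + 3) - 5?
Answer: -2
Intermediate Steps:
Z(K) = -4 (Z(K) = -9 + ((7 + 3) - 5) = -9 + (10 - 5) = -9 + 5 = -4)
r(l) = -1/22
r(17)*(Z(-22) + 48) = -(-4 + 48)/22 = -1/22*44 = -2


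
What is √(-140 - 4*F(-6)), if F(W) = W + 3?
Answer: 8*I*√2 ≈ 11.314*I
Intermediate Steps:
F(W) = 3 + W
√(-140 - 4*F(-6)) = √(-140 - 4*(3 - 6)) = √(-140 - 4*(-3)) = √(-140 + 12) = √(-128) = 8*I*√2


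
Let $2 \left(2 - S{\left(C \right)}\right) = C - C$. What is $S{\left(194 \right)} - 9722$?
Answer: $-9720$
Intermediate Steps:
$S{\left(C \right)} = 2$ ($S{\left(C \right)} = 2 - \frac{C - C}{2} = 2 - 0 = 2 + 0 = 2$)
$S{\left(194 \right)} - 9722 = 2 - 9722 = -9720$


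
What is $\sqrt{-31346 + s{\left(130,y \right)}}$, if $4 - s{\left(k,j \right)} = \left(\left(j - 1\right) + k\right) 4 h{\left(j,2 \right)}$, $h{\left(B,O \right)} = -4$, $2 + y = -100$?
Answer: $i \sqrt{30910} \approx 175.81 i$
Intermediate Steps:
$y = -102$ ($y = -2 - 100 = -102$)
$s{\left(k,j \right)} = -12 + 16 j + 16 k$ ($s{\left(k,j \right)} = 4 - \left(\left(j - 1\right) + k\right) 4 \left(-4\right) = 4 - \left(\left(-1 + j\right) + k\right) 4 \left(-4\right) = 4 - \left(-1 + j + k\right) 4 \left(-4\right) = 4 - \left(-4 + 4 j + 4 k\right) \left(-4\right) = 4 - \left(16 - 16 j - 16 k\right) = 4 + \left(-16 + 16 j + 16 k\right) = -12 + 16 j + 16 k$)
$\sqrt{-31346 + s{\left(130,y \right)}} = \sqrt{-31346 + \left(-12 + 16 \left(-102\right) + 16 \cdot 130\right)} = \sqrt{-31346 - -436} = \sqrt{-31346 + 436} = \sqrt{-30910} = i \sqrt{30910}$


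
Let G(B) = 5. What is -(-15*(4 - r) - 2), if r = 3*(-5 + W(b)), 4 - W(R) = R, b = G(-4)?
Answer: 332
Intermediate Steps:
b = 5
W(R) = 4 - R
r = -18 (r = 3*(-5 + (4 - 1*5)) = 3*(-5 + (4 - 5)) = 3*(-5 - 1) = 3*(-6) = -18)
-(-15*(4 - r) - 2) = -(-15*(4 - 1*(-18)) - 2) = -(-15*(4 + 18) - 2) = -(-15*22 - 2) = -(-330 - 2) = -1*(-332) = 332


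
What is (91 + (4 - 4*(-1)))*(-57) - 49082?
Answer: -54725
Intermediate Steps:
(91 + (4 - 4*(-1)))*(-57) - 49082 = (91 + (4 + 4))*(-57) - 49082 = (91 + 8)*(-57) - 49082 = 99*(-57) - 49082 = -5643 - 49082 = -54725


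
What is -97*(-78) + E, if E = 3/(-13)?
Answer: 98355/13 ≈ 7565.8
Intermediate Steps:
E = -3/13 (E = 3*(-1/13) = -3/13 ≈ -0.23077)
-97*(-78) + E = -97*(-78) - 3/13 = 7566 - 3/13 = 98355/13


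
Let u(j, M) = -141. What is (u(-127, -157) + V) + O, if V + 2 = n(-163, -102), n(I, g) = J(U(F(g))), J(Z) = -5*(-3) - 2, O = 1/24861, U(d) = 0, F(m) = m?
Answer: -3231929/24861 ≈ -130.00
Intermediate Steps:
O = 1/24861 ≈ 4.0224e-5
J(Z) = 13 (J(Z) = 15 - 2 = 13)
n(I, g) = 13
V = 11 (V = -2 + 13 = 11)
(u(-127, -157) + V) + O = (-141 + 11) + 1/24861 = -130 + 1/24861 = -3231929/24861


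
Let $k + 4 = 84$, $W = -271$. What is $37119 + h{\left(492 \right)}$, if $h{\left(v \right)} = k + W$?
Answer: $36928$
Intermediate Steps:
$k = 80$ ($k = -4 + 84 = 80$)
$h{\left(v \right)} = -191$ ($h{\left(v \right)} = 80 - 271 = -191$)
$37119 + h{\left(492 \right)} = 37119 - 191 = 36928$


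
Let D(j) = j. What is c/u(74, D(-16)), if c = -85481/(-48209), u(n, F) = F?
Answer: -85481/771344 ≈ -0.11082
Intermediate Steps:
c = 85481/48209 (c = -85481*(-1/48209) = 85481/48209 ≈ 1.7731)
c/u(74, D(-16)) = (85481/48209)/(-16) = (85481/48209)*(-1/16) = -85481/771344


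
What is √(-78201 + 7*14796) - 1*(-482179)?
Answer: 482179 + 3*√2819 ≈ 4.8234e+5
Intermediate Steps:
√(-78201 + 7*14796) - 1*(-482179) = √(-78201 + 103572) + 482179 = √25371 + 482179 = 3*√2819 + 482179 = 482179 + 3*√2819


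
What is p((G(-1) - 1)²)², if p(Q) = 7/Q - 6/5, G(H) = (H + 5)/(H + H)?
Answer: 361/2025 ≈ 0.17827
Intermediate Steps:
G(H) = (5 + H)/(2*H) (G(H) = (5 + H)/((2*H)) = (5 + H)*(1/(2*H)) = (5 + H)/(2*H))
p(Q) = -6/5 + 7/Q (p(Q) = 7/Q - 6*⅕ = 7/Q - 6/5 = -6/5 + 7/Q)
p((G(-1) - 1)²)² = (-6/5 + 7/(((½)*(5 - 1)/(-1) - 1)²))² = (-6/5 + 7/(((½)*(-1)*4 - 1)²))² = (-6/5 + 7/((-2 - 1)²))² = (-6/5 + 7/((-3)²))² = (-6/5 + 7/9)² = (-19/45)² = 361/2025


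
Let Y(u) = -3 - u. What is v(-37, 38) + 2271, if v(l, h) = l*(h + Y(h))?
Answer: 2382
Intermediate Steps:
v(l, h) = -3*l (v(l, h) = l*(h + (-3 - h)) = l*(-3) = -3*l)
v(-37, 38) + 2271 = -3*(-37) + 2271 = 111 + 2271 = 2382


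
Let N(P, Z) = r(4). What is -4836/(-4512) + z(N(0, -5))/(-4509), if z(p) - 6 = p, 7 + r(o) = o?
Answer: 605333/565128 ≈ 1.0711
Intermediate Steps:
r(o) = -7 + o
N(P, Z) = -3 (N(P, Z) = -7 + 4 = -3)
z(p) = 6 + p
-4836/(-4512) + z(N(0, -5))/(-4509) = -4836/(-4512) + (6 - 3)/(-4509) = -4836*(-1/4512) + 3*(-1/4509) = 403/376 - 1/1503 = 605333/565128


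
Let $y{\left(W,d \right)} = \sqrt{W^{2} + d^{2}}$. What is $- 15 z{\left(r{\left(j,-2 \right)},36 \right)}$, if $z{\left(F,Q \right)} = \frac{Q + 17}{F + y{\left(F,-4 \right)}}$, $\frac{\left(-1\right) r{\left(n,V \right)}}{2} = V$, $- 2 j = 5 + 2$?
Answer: $\frac{795}{4} - \frac{795 \sqrt{2}}{4} \approx -82.325$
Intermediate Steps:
$j = - \frac{7}{2}$ ($j = - \frac{5 + 2}{2} = \left(- \frac{1}{2}\right) 7 = - \frac{7}{2} \approx -3.5$)
$r{\left(n,V \right)} = - 2 V$
$z{\left(F,Q \right)} = \frac{17 + Q}{F + \sqrt{16 + F^{2}}}$ ($z{\left(F,Q \right)} = \frac{Q + 17}{F + \sqrt{F^{2} + \left(-4\right)^{2}}} = \frac{17 + Q}{F + \sqrt{F^{2} + 16}} = \frac{17 + Q}{F + \sqrt{16 + F^{2}}}$)
$- 15 z{\left(r{\left(j,-2 \right)},36 \right)} = - 15 \frac{17 + 36}{\left(-2\right) \left(-2\right) + \sqrt{16 + \left(\left(-2\right) \left(-2\right)\right)^{2}}} = - 15 \frac{1}{4 + \sqrt{16 + 4^{2}}} \cdot 53 = - 15 \frac{1}{4 + \sqrt{16 + 16}} \cdot 53 = - 15 \frac{1}{4 + \sqrt{32}} \cdot 53 = - 15 \frac{1}{4 + 4 \sqrt{2}} \cdot 53 = - 15 \frac{53}{4 + 4 \sqrt{2}} = - \frac{795}{4 + 4 \sqrt{2}}$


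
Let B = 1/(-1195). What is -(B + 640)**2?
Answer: -584917510401/1428025 ≈ -4.0960e+5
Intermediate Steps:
B = -1/1195 ≈ -0.00083682
-(B + 640)**2 = -(-1/1195 + 640)**2 = -(764799/1195)**2 = -1*584917510401/1428025 = -584917510401/1428025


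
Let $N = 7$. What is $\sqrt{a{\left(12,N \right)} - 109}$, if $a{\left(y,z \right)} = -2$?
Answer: $i \sqrt{111} \approx 10.536 i$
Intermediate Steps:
$\sqrt{a{\left(12,N \right)} - 109} = \sqrt{-2 - 109} = \sqrt{-111} = i \sqrt{111}$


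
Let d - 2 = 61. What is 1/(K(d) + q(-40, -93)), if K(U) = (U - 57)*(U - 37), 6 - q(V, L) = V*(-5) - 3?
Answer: -1/35 ≈ -0.028571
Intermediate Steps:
q(V, L) = 9 + 5*V (q(V, L) = 6 - (V*(-5) - 3) = 6 - (-5*V - 3) = 6 - (-3 - 5*V) = 6 + (3 + 5*V) = 9 + 5*V)
d = 63 (d = 2 + 61 = 63)
K(U) = (-57 + U)*(-37 + U)
1/(K(d) + q(-40, -93)) = 1/((2109 + 63² - 94*63) + (9 + 5*(-40))) = 1/((2109 + 3969 - 5922) + (9 - 200)) = 1/(156 - 191) = 1/(-35) = -1/35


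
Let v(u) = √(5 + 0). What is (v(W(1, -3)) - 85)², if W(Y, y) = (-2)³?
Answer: (85 - √5)² ≈ 6849.9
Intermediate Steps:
W(Y, y) = -8
v(u) = √5
(v(W(1, -3)) - 85)² = (√5 - 85)² = (-85 + √5)²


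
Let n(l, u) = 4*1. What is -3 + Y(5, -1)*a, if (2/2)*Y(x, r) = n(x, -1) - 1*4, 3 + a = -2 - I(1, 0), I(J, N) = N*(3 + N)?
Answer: -3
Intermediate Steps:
n(l, u) = 4
a = -5 (a = -3 + (-2 - 0*(3 + 0)) = -3 + (-2 - 0*3) = -3 + (-2 - 1*0) = -3 + (-2 + 0) = -3 - 2 = -5)
Y(x, r) = 0 (Y(x, r) = 4 - 1*4 = 4 - 4 = 0)
-3 + Y(5, -1)*a = -3 + 0*(-5) = -3 + 0 = -3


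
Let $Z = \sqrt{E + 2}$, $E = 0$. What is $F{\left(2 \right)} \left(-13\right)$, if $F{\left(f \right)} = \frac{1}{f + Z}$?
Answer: $-13 + \frac{13 \sqrt{2}}{2} \approx -3.8076$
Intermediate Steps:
$Z = \sqrt{2}$ ($Z = \sqrt{0 + 2} = \sqrt{2} \approx 1.4142$)
$F{\left(f \right)} = \frac{1}{f + \sqrt{2}}$
$F{\left(2 \right)} \left(-13\right) = \frac{1}{2 + \sqrt{2}} \left(-13\right) = - \frac{13}{2 + \sqrt{2}}$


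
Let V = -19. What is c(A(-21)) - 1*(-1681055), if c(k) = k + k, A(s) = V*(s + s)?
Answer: 1682651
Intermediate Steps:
A(s) = -38*s (A(s) = -19*(s + s) = -38*s)
c(k) = 2*k
c(A(-21)) - 1*(-1681055) = 2*(-38*(-21)) - 1*(-1681055) = 2*798 + 1681055 = 1596 + 1681055 = 1682651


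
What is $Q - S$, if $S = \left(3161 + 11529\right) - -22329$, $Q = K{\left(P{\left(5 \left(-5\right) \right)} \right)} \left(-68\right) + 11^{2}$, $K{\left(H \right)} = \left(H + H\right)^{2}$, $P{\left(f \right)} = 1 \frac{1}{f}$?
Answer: $- \frac{23061522}{625} \approx -36898.0$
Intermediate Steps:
$P{\left(f \right)} = \frac{1}{f}$
$K{\left(H \right)} = 4 H^{2}$ ($K{\left(H \right)} = \left(2 H\right)^{2} = 4 H^{2}$)
$Q = \frac{75353}{625}$ ($Q = 4 \left(\frac{1}{5 \left(-5\right)}\right)^{2} \left(-68\right) + 11^{2} = 4 \left(\frac{1}{-25}\right)^{2} \left(-68\right) + 121 = 4 \left(- \frac{1}{25}\right)^{2} \left(-68\right) + 121 = 4 \cdot \frac{1}{625} \left(-68\right) + 121 = \frac{4}{625} \left(-68\right) + 121 = - \frac{272}{625} + 121 = \frac{75353}{625} \approx 120.56$)
$S = 37019$ ($S = 14690 + 22329 = 37019$)
$Q - S = \frac{75353}{625} - 37019 = - \frac{23061522}{625}$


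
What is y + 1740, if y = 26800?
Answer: 28540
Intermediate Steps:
y + 1740 = 26800 + 1740 = 28540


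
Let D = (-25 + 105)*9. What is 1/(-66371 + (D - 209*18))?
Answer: -1/69413 ≈ -1.4407e-5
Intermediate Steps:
D = 720 (D = 80*9 = 720)
1/(-66371 + (D - 209*18)) = 1/(-66371 + (720 - 209*18)) = 1/(-66371 + (720 - 1*3762)) = 1/(-66371 + (720 - 3762)) = 1/(-66371 - 3042) = 1/(-69413) = -1/69413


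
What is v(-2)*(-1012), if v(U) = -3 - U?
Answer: 1012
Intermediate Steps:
v(-2)*(-1012) = (-3 - 1*(-2))*(-1012) = (-3 + 2)*(-1012) = -1*(-1012) = 1012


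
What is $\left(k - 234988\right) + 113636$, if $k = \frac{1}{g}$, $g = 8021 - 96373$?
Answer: $- \frac{10721691905}{88352} \approx -1.2135 \cdot 10^{5}$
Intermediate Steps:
$g = -88352$ ($g = 8021 - 96373 = -88352$)
$k = - \frac{1}{88352}$ ($k = \frac{1}{-88352} = - \frac{1}{88352} \approx -1.1318 \cdot 10^{-5}$)
$\left(k - 234988\right) + 113636 = \left(- \frac{1}{88352} - 234988\right) + 113636 = - \frac{20761659777}{88352} + 113636 = - \frac{10721691905}{88352}$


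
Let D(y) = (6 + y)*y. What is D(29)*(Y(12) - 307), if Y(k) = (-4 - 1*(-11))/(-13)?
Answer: -4057970/13 ≈ -3.1215e+5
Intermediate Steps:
Y(k) = -7/13 (Y(k) = (-4 + 11)*(-1/13) = 7*(-1/13) = -7/13)
D(y) = y*(6 + y)
D(29)*(Y(12) - 307) = (29*(6 + 29))*(-7/13 - 307) = (29*35)*(-3998/13) = 1015*(-3998/13) = -4057970/13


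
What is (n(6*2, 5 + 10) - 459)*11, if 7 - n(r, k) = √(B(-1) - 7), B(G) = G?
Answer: -4972 - 22*I*√2 ≈ -4972.0 - 31.113*I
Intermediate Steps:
n(r, k) = 7 - 2*I*√2 (n(r, k) = 7 - √(-1 - 7) = 7 - √(-8) = 7 - 2*I*√2)
(n(6*2, 5 + 10) - 459)*11 = ((7 - 2*I*√2) - 459)*11 = (-452 - 2*I*√2)*11 = -4972 - 22*I*√2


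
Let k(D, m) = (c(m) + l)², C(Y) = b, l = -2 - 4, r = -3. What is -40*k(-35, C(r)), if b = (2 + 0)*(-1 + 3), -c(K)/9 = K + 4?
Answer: -243360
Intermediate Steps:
l = -6
c(K) = -36 - 9*K (c(K) = -9*(K + 4) = -9*(4 + K) = -36 - 9*K)
b = 4 (b = 2*2 = 4)
C(Y) = 4
k(D, m) = (-42 - 9*m)² (k(D, m) = ((-36 - 9*m) - 6)² = (-42 - 9*m)²)
-40*k(-35, C(r)) = -360*(14 + 3*4)² = -360*(14 + 12)² = -360*26² = -360*676 = -40*6084 = -243360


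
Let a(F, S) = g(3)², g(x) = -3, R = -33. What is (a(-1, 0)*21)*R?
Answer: -6237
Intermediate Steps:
a(F, S) = 9 (a(F, S) = (-3)² = 9)
(a(-1, 0)*21)*R = (9*21)*(-33) = 189*(-33) = -6237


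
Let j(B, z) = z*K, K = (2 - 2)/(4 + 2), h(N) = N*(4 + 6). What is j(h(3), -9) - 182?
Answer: -182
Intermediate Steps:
h(N) = 10*N (h(N) = N*10 = 10*N)
K = 0 (K = 0/6 = 0*(⅙) = 0)
j(B, z) = 0 (j(B, z) = z*0 = 0)
j(h(3), -9) - 182 = 0 - 182 = -182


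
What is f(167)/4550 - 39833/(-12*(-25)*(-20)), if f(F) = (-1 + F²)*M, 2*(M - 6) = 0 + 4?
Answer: 4342469/78000 ≈ 55.673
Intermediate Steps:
M = 8 (M = 6 + (0 + 4)/2 = 6 + (½)*4 = 6 + 2 = 8)
f(F) = -8 + 8*F² (f(F) = (-1 + F²)*8 = -8 + 8*F²)
f(167)/4550 - 39833/(-12*(-25)*(-20)) = (-8 + 8*167²)/4550 - 39833/(-12*(-25)*(-20)) = (-8 + 8*27889)*(1/4550) - 39833/(300*(-20)) = (-8 + 223112)*(1/4550) - 39833/(-6000) = 223104*(1/4550) - 39833*(-1/6000) = 15936/325 + 39833/6000 = 4342469/78000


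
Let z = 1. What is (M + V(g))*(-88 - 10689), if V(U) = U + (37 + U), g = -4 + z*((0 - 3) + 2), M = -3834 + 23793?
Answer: -215389122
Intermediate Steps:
M = 19959
g = -5 (g = -4 + 1*((0 - 3) + 2) = -4 + 1*(-3 + 2) = -4 + 1*(-1) = -4 - 1 = -5)
V(U) = 37 + 2*U
(M + V(g))*(-88 - 10689) = (19959 + (37 + 2*(-5)))*(-88 - 10689) = (19959 + (37 - 10))*(-10777) = (19959 + 27)*(-10777) = 19986*(-10777) = -215389122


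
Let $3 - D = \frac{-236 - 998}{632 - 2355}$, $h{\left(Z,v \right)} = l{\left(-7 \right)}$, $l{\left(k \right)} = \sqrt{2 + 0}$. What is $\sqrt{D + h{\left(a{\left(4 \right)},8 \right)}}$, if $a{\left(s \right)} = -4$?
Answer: $\frac{\sqrt{6780005 + 2968729 \sqrt{2}}}{1723} \approx 1.923$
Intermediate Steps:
$l{\left(k \right)} = \sqrt{2}$
$h{\left(Z,v \right)} = \sqrt{2}$
$D = \frac{3935}{1723}$ ($D = 3 - \frac{-236 - 998}{632 - 2355} = 3 - - \frac{1234}{-1723} = 3 - \left(-1234\right) \left(- \frac{1}{1723}\right) = 3 - \frac{1234}{1723} = \frac{3935}{1723} \approx 2.2838$)
$\sqrt{D + h{\left(a{\left(4 \right)},8 \right)}} = \sqrt{\frac{3935}{1723} + \sqrt{2}}$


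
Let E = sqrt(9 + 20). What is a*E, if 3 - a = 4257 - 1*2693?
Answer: -1561*sqrt(29) ≈ -8406.3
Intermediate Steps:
E = sqrt(29) ≈ 5.3852
a = -1561 (a = 3 - (4257 - 1*2693) = 3 - (4257 - 2693) = 3 - 1*1564 = 3 - 1564 = -1561)
a*E = -1561*sqrt(29)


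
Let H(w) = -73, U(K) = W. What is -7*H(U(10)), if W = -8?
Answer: 511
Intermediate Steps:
U(K) = -8
-7*H(U(10)) = -7*(-73) = 511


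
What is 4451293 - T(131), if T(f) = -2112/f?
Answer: 583121495/131 ≈ 4.4513e+6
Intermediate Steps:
4451293 - T(131) = 4451293 - (-2112)/131 = 4451293 - 1*(-2112/131) = 4451293 + 2112/131 = 583121495/131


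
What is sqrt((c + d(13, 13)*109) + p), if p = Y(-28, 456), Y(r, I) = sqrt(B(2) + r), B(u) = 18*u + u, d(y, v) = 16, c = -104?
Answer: sqrt(1640 + sqrt(10)) ≈ 40.536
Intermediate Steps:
B(u) = 19*u
Y(r, I) = sqrt(38 + r) (Y(r, I) = sqrt(19*2 + r) = sqrt(38 + r))
p = sqrt(10) (p = sqrt(38 - 28) = sqrt(10) ≈ 3.1623)
sqrt((c + d(13, 13)*109) + p) = sqrt((-104 + 16*109) + sqrt(10)) = sqrt((-104 + 1744) + sqrt(10)) = sqrt(1640 + sqrt(10))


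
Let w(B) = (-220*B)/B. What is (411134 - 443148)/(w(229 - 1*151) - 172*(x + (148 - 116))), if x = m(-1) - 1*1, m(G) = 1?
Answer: 16007/2862 ≈ 5.5929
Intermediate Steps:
x = 0 (x = 1 - 1*1 = 1 - 1 = 0)
w(B) = -220
(411134 - 443148)/(w(229 - 1*151) - 172*(x + (148 - 116))) = (411134 - 443148)/(-220 - 172*(0 + (148 - 116))) = -32014/(-220 - 172*(0 + 32)) = -32014/(-220 - 172*32) = -32014/(-220 - 5504) = -32014/(-5724) = -32014*(-1/5724) = 16007/2862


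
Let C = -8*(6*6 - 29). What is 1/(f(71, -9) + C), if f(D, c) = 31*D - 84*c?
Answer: 1/2901 ≈ 0.00034471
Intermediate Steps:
C = -56 (C = -8*(36 - 29) = -8*7 = -56)
f(D, c) = -84*c + 31*D
1/(f(71, -9) + C) = 1/((-84*(-9) + 31*71) - 56) = 1/((756 + 2201) - 56) = 1/(2957 - 56) = 1/2901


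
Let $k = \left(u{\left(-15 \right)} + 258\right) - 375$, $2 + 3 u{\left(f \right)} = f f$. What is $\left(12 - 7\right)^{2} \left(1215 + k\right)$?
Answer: $\frac{87925}{3} \approx 29308.0$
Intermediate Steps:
$u{\left(f \right)} = - \frac{2}{3} + \frac{f^{2}}{3}$ ($u{\left(f \right)} = - \frac{2}{3} + \frac{f f}{3} = - \frac{2}{3} + \frac{f^{2}}{3}$)
$k = - \frac{128}{3}$ ($k = \left(\left(- \frac{2}{3} + \frac{\left(-15\right)^{2}}{3}\right) + 258\right) - 375 = \left(\left(- \frac{2}{3} + \frac{1}{3} \cdot 225\right) + 258\right) - 375 = \left(\left(- \frac{2}{3} + 75\right) + 258\right) - 375 = \left(\frac{223}{3} + 258\right) - 375 = \frac{997}{3} - 375 = - \frac{128}{3} \approx -42.667$)
$\left(12 - 7\right)^{2} \left(1215 + k\right) = \left(12 - 7\right)^{2} \left(1215 - \frac{128}{3}\right) = 5^{2} \cdot \frac{3517}{3} = 25 \cdot \frac{3517}{3} = \frac{87925}{3}$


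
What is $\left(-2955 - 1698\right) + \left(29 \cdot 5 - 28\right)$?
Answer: $-4536$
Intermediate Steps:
$\left(-2955 - 1698\right) + \left(29 \cdot 5 - 28\right) = -4653 + \left(145 - 28\right) = -4653 + 117 = -4536$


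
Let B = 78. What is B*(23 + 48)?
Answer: 5538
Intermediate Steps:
B*(23 + 48) = 78*(23 + 48) = 78*71 = 5538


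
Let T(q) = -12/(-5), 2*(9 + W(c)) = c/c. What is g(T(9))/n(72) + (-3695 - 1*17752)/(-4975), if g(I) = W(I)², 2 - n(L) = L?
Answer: 913477/278600 ≈ 3.2788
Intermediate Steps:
W(c) = -17/2 (W(c) = -9 + (c/c)/2 = -9 + (½)*1 = -9 + ½ = -17/2)
T(q) = 12/5 (T(q) = -12*(-⅕) = 12/5)
n(L) = 2 - L
g(I) = 289/4 (g(I) = (-17/2)² = 289/4)
g(T(9))/n(72) + (-3695 - 1*17752)/(-4975) = 289/(4*(2 - 1*72)) + (-3695 - 1*17752)/(-4975) = 289/(4*(2 - 72)) + (-3695 - 17752)*(-1/4975) = (289/4)/(-70) - 21447*(-1/4975) = (289/4)*(-1/70) + 21447/4975 = -289/280 + 21447/4975 = 913477/278600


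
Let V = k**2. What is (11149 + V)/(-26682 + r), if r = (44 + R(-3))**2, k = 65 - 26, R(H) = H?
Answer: -12670/25001 ≈ -0.50678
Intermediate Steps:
k = 39
r = 1681 (r = (44 - 3)**2 = 41**2 = 1681)
V = 1521 (V = 39**2 = 1521)
(11149 + V)/(-26682 + r) = (11149 + 1521)/(-26682 + 1681) = 12670/(-25001) = 12670*(-1/25001) = -12670/25001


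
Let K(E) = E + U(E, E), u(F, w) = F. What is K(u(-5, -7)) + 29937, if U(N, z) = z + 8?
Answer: 29935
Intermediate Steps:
U(N, z) = 8 + z
K(E) = 8 + 2*E (K(E) = E + (8 + E) = 8 + 2*E)
K(u(-5, -7)) + 29937 = (8 + 2*(-5)) + 29937 = (8 - 10) + 29937 = -2 + 29937 = 29935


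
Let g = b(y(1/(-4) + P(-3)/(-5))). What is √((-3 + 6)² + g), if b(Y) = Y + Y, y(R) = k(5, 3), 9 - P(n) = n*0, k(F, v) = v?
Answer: √15 ≈ 3.8730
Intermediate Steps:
P(n) = 9 (P(n) = 9 - n*0 = 9 - 1*0 = 9 + 0 = 9)
y(R) = 3
b(Y) = 2*Y
g = 6 (g = 2*3 = 6)
√((-3 + 6)² + g) = √((-3 + 6)² + 6) = √(3² + 6) = √(9 + 6) = √15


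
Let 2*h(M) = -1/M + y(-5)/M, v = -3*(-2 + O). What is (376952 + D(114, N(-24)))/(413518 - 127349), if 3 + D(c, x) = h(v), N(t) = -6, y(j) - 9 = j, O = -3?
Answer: 3769491/2861690 ≈ 1.3172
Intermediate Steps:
y(j) = 9 + j
v = 15 (v = -3*(-2 - 3) = -3*(-5) = 15)
h(M) = 3/(2*M) (h(M) = (-1/M + (9 - 5)/M)/2 = (-1/M + 4/M)/2 = (3/M)/2 = 3/(2*M))
D(c, x) = -29/10 (D(c, x) = -3 + (3/2)/15 = -3 + (3/2)*(1/15) = -3 + ⅒ = -29/10)
(376952 + D(114, N(-24)))/(413518 - 127349) = (376952 - 29/10)/(413518 - 127349) = (3769491/10)/286169 = (3769491/10)*(1/286169) = 3769491/2861690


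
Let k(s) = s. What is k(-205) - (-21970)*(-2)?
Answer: -44145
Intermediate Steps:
k(-205) - (-21970)*(-2) = -205 - (-21970)*(-2) = -205 - 1*43940 = -205 - 43940 = -44145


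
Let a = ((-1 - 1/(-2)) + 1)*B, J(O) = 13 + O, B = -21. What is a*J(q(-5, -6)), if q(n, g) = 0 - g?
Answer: -399/2 ≈ -199.50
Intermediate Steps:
q(n, g) = -g
a = -21/2 (a = ((-1 - 1/(-2)) + 1)*(-21) = ((-1 - 1*(-1/2)) + 1)*(-21) = ((-1 + 1/2) + 1)*(-21) = (-1/2 + 1)*(-21) = (1/2)*(-21) = -21/2 ≈ -10.500)
a*J(q(-5, -6)) = -21*(13 - 1*(-6))/2 = -21*(13 + 6)/2 = -21/2*19 = -399/2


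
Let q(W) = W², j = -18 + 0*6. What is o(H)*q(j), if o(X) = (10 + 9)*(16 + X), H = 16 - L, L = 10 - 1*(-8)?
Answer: 86184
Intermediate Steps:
L = 18 (L = 10 + 8 = 18)
j = -18 (j = -18 + 0 = -18)
H = -2 (H = 16 - 1*18 = 16 - 18 = -2)
o(X) = 304 + 19*X (o(X) = 19*(16 + X) = 304 + 19*X)
o(H)*q(j) = (304 + 19*(-2))*(-18)² = (304 - 38)*324 = 266*324 = 86184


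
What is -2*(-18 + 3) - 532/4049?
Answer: 120938/4049 ≈ 29.869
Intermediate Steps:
-2*(-18 + 3) - 532/4049 = -2*(-15) - 532*1/4049 = 30 - 532/4049 = 120938/4049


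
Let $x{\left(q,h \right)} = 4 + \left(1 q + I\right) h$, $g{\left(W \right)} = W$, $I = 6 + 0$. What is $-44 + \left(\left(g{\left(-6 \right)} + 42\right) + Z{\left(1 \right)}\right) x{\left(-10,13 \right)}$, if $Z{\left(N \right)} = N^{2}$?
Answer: $-1820$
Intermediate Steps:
$I = 6$
$x{\left(q,h \right)} = 4 + h \left(6 + q\right)$ ($x{\left(q,h \right)} = 4 + \left(1 q + 6\right) h = 4 + \left(q + 6\right) h = 4 + \left(6 + q\right) h = 4 + h \left(6 + q\right)$)
$-44 + \left(\left(g{\left(-6 \right)} + 42\right) + Z{\left(1 \right)}\right) x{\left(-10,13 \right)} = -44 + \left(\left(-6 + 42\right) + 1^{2}\right) \left(4 + 6 \cdot 13 + 13 \left(-10\right)\right) = -44 + \left(36 + 1\right) \left(4 + 78 - 130\right) = -44 + 37 \left(-48\right) = -44 - 1776 = -1820$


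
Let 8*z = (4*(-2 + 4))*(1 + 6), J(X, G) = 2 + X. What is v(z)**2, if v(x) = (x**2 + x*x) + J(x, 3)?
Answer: 11449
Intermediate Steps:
z = 7 (z = ((4*(-2 + 4))*(1 + 6))/8 = ((4*2)*7)/8 = (8*7)/8 = (1/8)*56 = 7)
v(x) = 2 + x + 2*x**2 (v(x) = (x**2 + x*x) + (2 + x) = (x**2 + x**2) + (2 + x) = 2*x**2 + (2 + x) = 2 + x + 2*x**2)
v(z)**2 = (2 + 7 + 2*7**2)**2 = (2 + 7 + 2*49)**2 = (2 + 7 + 98)**2 = 107**2 = 11449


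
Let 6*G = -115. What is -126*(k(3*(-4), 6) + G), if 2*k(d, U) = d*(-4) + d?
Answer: 147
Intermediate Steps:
G = -115/6 (G = (⅙)*(-115) = -115/6 ≈ -19.167)
k(d, U) = -3*d/2 (k(d, U) = (d*(-4) + d)/2 = (-4*d + d)/2 = (-3*d)/2 = -3*d/2)
-126*(k(3*(-4), 6) + G) = -126*(-9*(-4)/2 - 115/6) = -126*(-3/2*(-12) - 115/6) = -126*(18 - 115/6) = -126*(-7/6) = 147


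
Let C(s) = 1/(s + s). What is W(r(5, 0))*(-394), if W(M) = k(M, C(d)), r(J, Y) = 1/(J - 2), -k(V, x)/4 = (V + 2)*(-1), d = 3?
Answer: -11032/3 ≈ -3677.3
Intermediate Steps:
C(s) = 1/(2*s)
k(V, x) = 8 + 4*V (k(V, x) = -4*(V + 2)*(-1) = -4*(2 + V)*(-1) = -4*(-2 - V) = 8 + 4*V)
r(J, Y) = 1/(-2 + J)
W(M) = 8 + 4*M
W(r(5, 0))*(-394) = (8 + 4/(-2 + 5))*(-394) = (8 + 4/3)*(-394) = (28/3)*(-394) = -11032/3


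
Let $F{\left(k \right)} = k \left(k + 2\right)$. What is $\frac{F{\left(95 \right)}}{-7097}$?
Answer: $- \frac{9215}{7097} \approx -1.2984$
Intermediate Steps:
$F{\left(k \right)} = k \left(2 + k\right)$
$\frac{F{\left(95 \right)}}{-7097} = \frac{95 \left(2 + 95\right)}{-7097} = 95 \cdot 97 \left(- \frac{1}{7097}\right) = 9215 \left(- \frac{1}{7097}\right) = - \frac{9215}{7097}$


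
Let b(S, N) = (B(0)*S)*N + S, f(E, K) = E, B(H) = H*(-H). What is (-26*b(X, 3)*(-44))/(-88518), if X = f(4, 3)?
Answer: -2288/44259 ≈ -0.051696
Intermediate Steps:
B(H) = -H**2
X = 4
b(S, N) = S (b(S, N) = ((-1*0**2)*S)*N + S = ((-1*0)*S)*N + S = (0*S)*N + S = 0*N + S = 0 + S = S)
(-26*b(X, 3)*(-44))/(-88518) = (-26*4*(-44))/(-88518) = -104*(-44)*(-1/88518) = 4576*(-1/88518) = -2288/44259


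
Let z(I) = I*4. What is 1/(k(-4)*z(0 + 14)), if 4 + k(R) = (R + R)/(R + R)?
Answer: -1/168 ≈ -0.0059524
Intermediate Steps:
z(I) = 4*I
k(R) = -3 (k(R) = -4 + (R + R)/(R + R) = -4 + (2*R)/((2*R)) = -4 + (2*R)*(1/(2*R)) = -4 + 1 = -3)
1/(k(-4)*z(0 + 14)) = 1/(-12*(0 + 14)) = 1/(-12*14) = 1/(-3*56) = 1/(-168) = -1/168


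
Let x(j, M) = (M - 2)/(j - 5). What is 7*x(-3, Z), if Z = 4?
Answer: -7/4 ≈ -1.7500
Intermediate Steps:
x(j, M) = (-2 + M)/(-5 + j)
7*x(-3, Z) = 7*((-2 + 4)/(-5 - 3)) = 7*(2/(-8)) = 7*(-⅛*2) = 7*(-¼) = -7/4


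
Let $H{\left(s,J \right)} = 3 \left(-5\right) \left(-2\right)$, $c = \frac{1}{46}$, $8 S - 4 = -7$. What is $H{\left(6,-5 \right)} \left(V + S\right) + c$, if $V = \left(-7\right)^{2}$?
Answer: $\frac{134207}{92} \approx 1458.8$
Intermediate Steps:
$S = - \frac{3}{8}$ ($S = \frac{1}{2} + \frac{1}{8} \left(-7\right) = \frac{1}{2} - \frac{7}{8} = - \frac{3}{8} \approx -0.375$)
$c = \frac{1}{46} \approx 0.021739$
$H{\left(s,J \right)} = 30$ ($H{\left(s,J \right)} = \left(-15\right) \left(-2\right) = 30$)
$V = 49$
$H{\left(6,-5 \right)} \left(V + S\right) + c = 30 \left(49 - \frac{3}{8}\right) + \frac{1}{46} = 30 \cdot \frac{389}{8} + \frac{1}{46} = \frac{5835}{4} + \frac{1}{46} = \frac{134207}{92}$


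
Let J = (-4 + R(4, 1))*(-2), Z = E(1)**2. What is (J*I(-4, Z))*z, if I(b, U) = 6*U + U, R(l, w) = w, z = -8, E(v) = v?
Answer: -336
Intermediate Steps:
Z = 1 (Z = 1**2 = 1)
J = 6 (J = (-4 + 1)*(-2) = -3*(-2) = 6)
I(b, U) = 7*U
(J*I(-4, Z))*z = (6*(7*1))*(-8) = (6*7)*(-8) = 42*(-8) = -336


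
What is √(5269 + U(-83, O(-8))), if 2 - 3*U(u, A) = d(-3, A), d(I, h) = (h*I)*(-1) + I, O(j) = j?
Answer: 2*√11877/3 ≈ 72.654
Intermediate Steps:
d(I, h) = I - I*h (d(I, h) = (I*h)*(-1) + I = -I*h + I = I - I*h)
U(u, A) = 5/3 - A (U(u, A) = ⅔ - (-1)*(1 - A) = ⅔ - (-3 + 3*A)/3 = ⅔ + (1 - A) = 5/3 - A)
√(5269 + U(-83, O(-8))) = √(5269 + (5/3 - 1*(-8))) = √(5269 + (5/3 + 8)) = √(5269 + 29/3) = √(15836/3) = 2*√11877/3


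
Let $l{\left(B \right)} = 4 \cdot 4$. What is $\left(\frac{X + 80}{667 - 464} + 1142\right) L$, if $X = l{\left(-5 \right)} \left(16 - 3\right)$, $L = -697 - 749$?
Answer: $- \frac{335636844}{203} \approx -1.6534 \cdot 10^{6}$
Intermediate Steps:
$l{\left(B \right)} = 16$
$L = -1446$
$X = 208$ ($X = 16 \left(16 - 3\right) = 16 \cdot 13 = 208$)
$\left(\frac{X + 80}{667 - 464} + 1142\right) L = \left(\frac{208 + 80}{667 - 464} + 1142\right) \left(-1446\right) = \left(\frac{288}{203} + 1142\right) \left(-1446\right) = \frac{232114}{203} \left(-1446\right) = - \frac{335636844}{203}$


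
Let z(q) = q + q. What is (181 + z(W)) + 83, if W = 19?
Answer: 302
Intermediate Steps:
z(q) = 2*q
(181 + z(W)) + 83 = (181 + 2*19) + 83 = (181 + 38) + 83 = 219 + 83 = 302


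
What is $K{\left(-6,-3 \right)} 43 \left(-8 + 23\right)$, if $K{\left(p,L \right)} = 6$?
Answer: $3870$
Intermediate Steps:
$K{\left(-6,-3 \right)} 43 \left(-8 + 23\right) = 6 \cdot 43 \left(-8 + 23\right) = 258 \cdot 15 = 3870$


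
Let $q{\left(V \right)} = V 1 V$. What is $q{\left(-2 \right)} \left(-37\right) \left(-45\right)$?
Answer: $6660$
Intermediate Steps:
$q{\left(V \right)} = V^{2}$ ($q{\left(V \right)} = V V = V^{2}$)
$q{\left(-2 \right)} \left(-37\right) \left(-45\right) = \left(-2\right)^{2} \left(-37\right) \left(-45\right) = 4 \left(-37\right) \left(-45\right) = \left(-148\right) \left(-45\right) = 6660$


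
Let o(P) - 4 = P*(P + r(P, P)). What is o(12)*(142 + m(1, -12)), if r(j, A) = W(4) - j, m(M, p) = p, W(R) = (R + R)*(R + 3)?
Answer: 87880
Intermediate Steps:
W(R) = 2*R*(3 + R) (W(R) = (2*R)*(3 + R) = 2*R*(3 + R))
r(j, A) = 56 - j (r(j, A) = 2*4*(3 + 4) - j = 2*4*7 - j = 56 - j)
o(P) = 4 + 56*P (o(P) = 4 + P*(P + (56 - P)) = 4 + P*56 = 4 + 56*P)
o(12)*(142 + m(1, -12)) = (4 + 56*12)*(142 - 12) = (4 + 672)*130 = 676*130 = 87880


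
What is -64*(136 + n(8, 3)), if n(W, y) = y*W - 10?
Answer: -9600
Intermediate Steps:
n(W, y) = -10 + W*y (n(W, y) = W*y - 10 = -10 + W*y)
-64*(136 + n(8, 3)) = -64*(136 + (-10 + 8*3)) = -64*(136 + (-10 + 24)) = -64*(136 + 14) = -64*150 = -9600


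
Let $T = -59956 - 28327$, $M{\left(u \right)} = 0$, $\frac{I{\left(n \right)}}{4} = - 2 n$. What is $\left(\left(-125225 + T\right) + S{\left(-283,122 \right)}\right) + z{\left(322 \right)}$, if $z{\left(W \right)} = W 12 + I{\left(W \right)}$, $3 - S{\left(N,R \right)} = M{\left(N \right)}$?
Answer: $-212217$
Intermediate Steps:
$I{\left(n \right)} = - 8 n$ ($I{\left(n \right)} = 4 \left(- 2 n\right) = - 8 n$)
$S{\left(N,R \right)} = 3$ ($S{\left(N,R \right)} = 3 - 0 = 3 + 0 = 3$)
$z{\left(W \right)} = 4 W$ ($z{\left(W \right)} = W 12 - 8 W = 12 W - 8 W = 4 W$)
$T = -88283$ ($T = -59956 - 28327 = -88283$)
$\left(\left(-125225 + T\right) + S{\left(-283,122 \right)}\right) + z{\left(322 \right)} = \left(\left(-125225 - 88283\right) + 3\right) + 4 \cdot 322 = \left(-213508 + 3\right) + 1288 = -213505 + 1288 = -212217$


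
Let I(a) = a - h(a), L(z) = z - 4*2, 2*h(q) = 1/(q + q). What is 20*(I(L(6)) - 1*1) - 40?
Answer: -195/2 ≈ -97.500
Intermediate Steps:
h(q) = 1/(4*q) (h(q) = 1/(2*(q + q)) = 1/(2*((2*q))) = (1/(2*q))/2 = 1/(4*q))
L(z) = -8 + z (L(z) = z - 8 = -8 + z)
I(a) = a - 1/(4*a)
20*(I(L(6)) - 1*1) - 40 = 20*(((-8 + 6) - 1/(4*(-8 + 6))) - 1*1) - 40 = 20*((-2 - 1/4/(-2)) - 1) - 40 = 20*((-2 - 1/4*(-1/2)) - 1) - 40 = 20*((-2 + 1/8) - 1) - 40 = 20*(-15/8 - 1) - 40 = 20*(-23/8) - 40 = -115/2 - 40 = -195/2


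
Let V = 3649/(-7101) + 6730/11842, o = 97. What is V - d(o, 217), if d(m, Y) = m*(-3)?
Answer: 12237390247/42045021 ≈ 291.05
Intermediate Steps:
d(m, Y) = -3*m
V = 2289136/42045021 (V = 3649*(-1/7101) + 6730*(1/11842) = -3649/7101 + 3365/5921 = 2289136/42045021 ≈ 0.054445)
V - d(o, 217) = 2289136/42045021 - (-3)*97 = 2289136/42045021 - 1*(-291) = 2289136/42045021 + 291 = 12237390247/42045021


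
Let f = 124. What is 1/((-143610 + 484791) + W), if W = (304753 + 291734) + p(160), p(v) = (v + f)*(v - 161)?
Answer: 1/937384 ≈ 1.0668e-6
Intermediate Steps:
p(v) = (-161 + v)*(124 + v) (p(v) = (v + 124)*(v - 161) = (124 + v)*(-161 + v) = (-161 + v)*(124 + v))
W = 596203 (W = (304753 + 291734) + (-19964 + 160**2 - 37*160) = 596487 + (-19964 + 25600 - 5920) = 596487 - 284 = 596203)
1/((-143610 + 484791) + W) = 1/((-143610 + 484791) + 596203) = 1/(341181 + 596203) = 1/937384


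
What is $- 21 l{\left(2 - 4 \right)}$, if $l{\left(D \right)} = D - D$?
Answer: $0$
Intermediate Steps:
$l{\left(D \right)} = 0$
$- 21 l{\left(2 - 4 \right)} = \left(-21\right) 0 = 0$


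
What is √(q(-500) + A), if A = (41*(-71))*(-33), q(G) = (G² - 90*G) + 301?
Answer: 2*√97841 ≈ 625.59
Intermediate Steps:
q(G) = 301 + G² - 90*G
A = 96063 (A = -2911*(-33) = 96063)
√(q(-500) + A) = √((301 + (-500)² - 90*(-500)) + 96063) = √((301 + 250000 + 45000) + 96063) = √(295301 + 96063) = √391364 = 2*√97841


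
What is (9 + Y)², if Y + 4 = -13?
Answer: 64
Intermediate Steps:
Y = -17 (Y = -4 - 13 = -17)
(9 + Y)² = (9 - 17)² = (-8)² = 64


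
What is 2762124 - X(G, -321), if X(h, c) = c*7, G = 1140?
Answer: 2764371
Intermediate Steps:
X(h, c) = 7*c
2762124 - X(G, -321) = 2762124 - 7*(-321) = 2762124 - 1*(-2247) = 2762124 + 2247 = 2764371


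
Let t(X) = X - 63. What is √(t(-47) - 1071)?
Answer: I*√1181 ≈ 34.366*I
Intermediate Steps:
t(X) = -63 + X
√(t(-47) - 1071) = √((-63 - 47) - 1071) = √(-110 - 1071) = √(-1181) = I*√1181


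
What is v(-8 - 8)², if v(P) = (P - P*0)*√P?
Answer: -4096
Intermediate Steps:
v(P) = P^(3/2) (v(P) = (P + 0)*√P = P*√P = P^(3/2))
v(-8 - 8)² = ((-8 - 8)^(3/2))² = ((-16)^(3/2))² = (-64*I)² = -4096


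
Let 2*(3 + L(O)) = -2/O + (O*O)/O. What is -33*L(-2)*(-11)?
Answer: -2541/2 ≈ -1270.5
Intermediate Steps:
L(O) = -3 + O/2 - 1/O (L(O) = -3 + (-2/O + (O*O)/O)/2 = -3 + (-2/O + O²/O)/2 = -3 + (-2/O + O)/2 = -3 + (O - 2/O)/2 = -3 + (O/2 - 1/O) = -3 + O/2 - 1/O)
-33*L(-2)*(-11) = -33*(-3 + (½)*(-2) - 1/(-2))*(-11) = -33*(-3 - 1 - 1*(-½))*(-11) = -33*(-3 - 1 + ½)*(-11) = -33*(-7/2)*(-11) = (231/2)*(-11) = -2541/2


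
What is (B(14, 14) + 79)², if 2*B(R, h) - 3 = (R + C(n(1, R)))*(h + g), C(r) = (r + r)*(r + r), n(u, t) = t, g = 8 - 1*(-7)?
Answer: 543029809/4 ≈ 1.3576e+8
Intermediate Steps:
g = 15 (g = 8 + 7 = 15)
C(r) = 4*r² (C(r) = (2*r)*(2*r) = 4*r²)
B(R, h) = 3/2 + (15 + h)*(R + 4*R²)/2 (B(R, h) = 3/2 + ((R + 4*R²)*(h + 15))/2 = 3/2 + ((R + 4*R²)*(15 + h))/2 = 3/2 + ((15 + h)*(R + 4*R²))/2 = 3/2 + (15 + h)*(R + 4*R²)/2)
(B(14, 14) + 79)² = ((3/2 + 30*14² + (15/2)*14 + (½)*14*14 + 2*14*14²) + 79)² = ((3/2 + 30*196 + 105 + 98 + 2*14*196) + 79)² = ((3/2 + 5880 + 105 + 98 + 5488) + 79)² = (23145/2 + 79)² = (23303/2)² = 543029809/4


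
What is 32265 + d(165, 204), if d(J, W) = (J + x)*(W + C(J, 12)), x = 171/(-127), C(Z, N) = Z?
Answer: 11766951/127 ≈ 92653.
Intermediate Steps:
x = -171/127 (x = 171*(-1/127) = -171/127 ≈ -1.3465)
d(J, W) = (-171/127 + J)*(J + W) (d(J, W) = (J - 171/127)*(W + J) = (-171/127 + J)*(J + W))
32265 + d(165, 204) = 32265 + (165**2 - 171/127*165 - 171/127*204 + 165*204) = 32265 + (27225 - 28215/127 - 34884/127 + 33660) = 32265 + 7669296/127 = 11766951/127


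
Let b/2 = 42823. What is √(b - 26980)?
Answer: √58666 ≈ 242.21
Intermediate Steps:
b = 85646 (b = 2*42823 = 85646)
√(b - 26980) = √(85646 - 26980) = √58666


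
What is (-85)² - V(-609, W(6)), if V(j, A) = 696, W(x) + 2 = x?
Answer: 6529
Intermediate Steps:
W(x) = -2 + x
(-85)² - V(-609, W(6)) = (-85)² - 1*696 = 7225 - 696 = 6529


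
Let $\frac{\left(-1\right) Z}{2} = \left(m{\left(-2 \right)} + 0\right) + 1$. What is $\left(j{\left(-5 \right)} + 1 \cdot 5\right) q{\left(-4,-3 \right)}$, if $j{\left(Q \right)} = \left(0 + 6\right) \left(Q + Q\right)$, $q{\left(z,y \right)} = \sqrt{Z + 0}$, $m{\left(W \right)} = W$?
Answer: $- 55 \sqrt{2} \approx -77.782$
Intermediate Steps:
$Z = 2$ ($Z = - 2 \left(\left(-2 + 0\right) + 1\right) = - 2 \left(-2 + 1\right) = \left(-2\right) \left(-1\right) = 2$)
$q{\left(z,y \right)} = \sqrt{2}$ ($q{\left(z,y \right)} = \sqrt{2 + 0} = \sqrt{2}$)
$j{\left(Q \right)} = 12 Q$ ($j{\left(Q \right)} = 6 \cdot 2 Q = 12 Q$)
$\left(j{\left(-5 \right)} + 1 \cdot 5\right) q{\left(-4,-3 \right)} = \left(12 \left(-5\right) + 1 \cdot 5\right) \sqrt{2} = \left(-60 + 5\right) \sqrt{2} = - 55 \sqrt{2}$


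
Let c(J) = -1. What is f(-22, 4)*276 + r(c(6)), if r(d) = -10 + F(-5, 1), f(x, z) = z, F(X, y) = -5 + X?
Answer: 1084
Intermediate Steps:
r(d) = -20 (r(d) = -10 + (-5 - 5) = -10 - 10 = -20)
f(-22, 4)*276 + r(c(6)) = 4*276 - 20 = 1104 - 20 = 1084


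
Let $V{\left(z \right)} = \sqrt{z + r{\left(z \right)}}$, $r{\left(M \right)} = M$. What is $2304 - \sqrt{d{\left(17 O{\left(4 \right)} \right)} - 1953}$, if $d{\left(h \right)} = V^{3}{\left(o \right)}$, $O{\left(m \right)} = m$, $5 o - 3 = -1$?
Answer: $2304 - \frac{\sqrt{-48825 + 8 \sqrt{5}}}{5} \approx 2304.0 - 44.185 i$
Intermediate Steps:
$o = \frac{2}{5}$ ($o = \frac{3}{5} + \frac{1}{5} \left(-1\right) = \frac{3}{5} - \frac{1}{5} = \frac{2}{5} \approx 0.4$)
$V{\left(z \right)} = \sqrt{2} \sqrt{z}$ ($V{\left(z \right)} = \sqrt{z + z} = \sqrt{2 z} = \sqrt{2} \sqrt{z}$)
$d{\left(h \right)} = \frac{8 \sqrt{5}}{25}$ ($d{\left(h \right)} = \left(\sqrt{2} \sqrt{\frac{2}{5}}\right)^{3} = \left(\sqrt{2} \frac{\sqrt{10}}{5}\right)^{3} = \left(\frac{2 \sqrt{5}}{5}\right)^{3} = \frac{8 \sqrt{5}}{25}$)
$2304 - \sqrt{d{\left(17 O{\left(4 \right)} \right)} - 1953} = 2304 - \sqrt{\frac{8 \sqrt{5}}{25} - 1953} = 2304 - \sqrt{-1953 + \frac{8 \sqrt{5}}{25}}$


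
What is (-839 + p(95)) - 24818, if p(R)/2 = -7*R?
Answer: -26987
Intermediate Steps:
p(R) = -14*R (p(R) = 2*(-7*R) = -14*R)
(-839 + p(95)) - 24818 = (-839 - 14*95) - 24818 = (-839 - 1330) - 24818 = -2169 - 24818 = -26987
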